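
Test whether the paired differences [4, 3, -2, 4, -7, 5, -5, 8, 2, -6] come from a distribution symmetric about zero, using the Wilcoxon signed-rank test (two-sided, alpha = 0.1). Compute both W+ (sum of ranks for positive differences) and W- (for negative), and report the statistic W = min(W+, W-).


Step 1: Drop any zero differences (none here) and take |d_i|.
|d| = [4, 3, 2, 4, 7, 5, 5, 8, 2, 6]
Step 2: Midrank |d_i| (ties get averaged ranks).
ranks: |4|->4.5, |3|->3, |2|->1.5, |4|->4.5, |7|->9, |5|->6.5, |5|->6.5, |8|->10, |2|->1.5, |6|->8
Step 3: Attach original signs; sum ranks with positive sign and with negative sign.
W+ = 4.5 + 3 + 4.5 + 6.5 + 10 + 1.5 = 30
W- = 1.5 + 9 + 6.5 + 8 = 25
(Check: W+ + W- = 55 should equal n(n+1)/2 = 55.)
Step 4: Test statistic W = min(W+, W-) = 25.
Step 5: Ties in |d|, so use the tie-corrected normal approximation.
        E[W] = n(n+1)/4 = 10*11/4 = 27.5.
        Tie groups: |d|=2 (t=2), |d|=4 (t=2), |d|=5 (t=2); sum(t^3 - t) = 18.
        Var[W] = n(n+1)(2n+1)/24 - sum(t^3-t)/48 = 2310/24 - 18/48 = 95.875.
        z = (W - E[W]) / sqrt(Var[W]) = (25 - 27.5) / 9.7916 = -0.2553.
        Two-sided p = 2*Phi(z) = 0.798475.
Step 6: alpha = 0.1. fail to reject H0.

W+ = 30, W- = 25, W = min = 25, p = 0.798475, fail to reject H0.


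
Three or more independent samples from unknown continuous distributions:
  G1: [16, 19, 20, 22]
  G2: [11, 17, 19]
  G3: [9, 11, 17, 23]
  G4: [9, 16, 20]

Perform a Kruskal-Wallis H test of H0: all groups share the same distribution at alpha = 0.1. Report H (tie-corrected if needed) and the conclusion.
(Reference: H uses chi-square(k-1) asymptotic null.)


Step 1: Combine all N = 14 observations and assign midranks.
sorted (value, group, rank): (9,G3,1.5), (9,G4,1.5), (11,G2,3.5), (11,G3,3.5), (16,G1,5.5), (16,G4,5.5), (17,G2,7.5), (17,G3,7.5), (19,G1,9.5), (19,G2,9.5), (20,G1,11.5), (20,G4,11.5), (22,G1,13), (23,G3,14)
Step 2: Sum ranks within each group.
R_1 = 39.5 (n_1 = 4)
R_2 = 20.5 (n_2 = 3)
R_3 = 26.5 (n_3 = 4)
R_4 = 18.5 (n_4 = 3)
Step 3: H = 12/(N(N+1)) * sum(R_i^2/n_i) - 3(N+1)
     = 12/(14*15) * (39.5^2/4 + 20.5^2/3 + 26.5^2/4 + 18.5^2/3) - 3*15
     = 0.057143 * 819.792 - 45
     = 1.845238.
Step 4: Ties present; correction factor C = 1 - 36/(14^3 - 14) = 0.986813. Corrected H = 1.845238 / 0.986813 = 1.869896.
Step 5: Under H0, H ~ chi^2(3); p-value = 0.599844.
Step 6: alpha = 0.1. fail to reject H0.

H = 1.8699, df = 3, p = 0.599844, fail to reject H0.


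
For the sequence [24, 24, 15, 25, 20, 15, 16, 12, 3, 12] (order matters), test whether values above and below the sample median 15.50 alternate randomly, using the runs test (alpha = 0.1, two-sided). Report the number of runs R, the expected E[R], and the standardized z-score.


Step 1: Compute median = 15.50; label A = above, B = below.
Labels in order: AABAABABBB  (n_A = 5, n_B = 5)
Step 2: Count runs R = 6.
Step 3: Under H0 (random ordering), E[R] = 2*n_A*n_B/(n_A+n_B) + 1 = 2*5*5/10 + 1 = 6.0000.
        Var[R] = 2*n_A*n_B*(2*n_A*n_B - n_A - n_B) / ((n_A+n_B)^2 * (n_A+n_B-1)) = 2000/900 = 2.2222.
        SD[R] = 1.4907.
Step 4: R = E[R], so z = 0 with no continuity correction.
Step 5: Two-sided p-value via normal approximation = 2*(1 - Phi(|z|)) = 1.000000.
Step 6: alpha = 0.1. fail to reject H0.

R = 6, z = 0.0000, p = 1.000000, fail to reject H0.


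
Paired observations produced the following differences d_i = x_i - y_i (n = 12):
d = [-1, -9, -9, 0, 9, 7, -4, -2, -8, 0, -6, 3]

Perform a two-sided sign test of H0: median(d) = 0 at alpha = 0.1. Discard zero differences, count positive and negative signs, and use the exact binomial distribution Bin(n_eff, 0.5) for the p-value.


Step 1: Discard zero differences. Original n = 12; n_eff = number of nonzero differences = 10.
Nonzero differences (with sign): -1, -9, -9, +9, +7, -4, -2, -8, -6, +3
Step 2: Count signs: positive = 3, negative = 7.
Step 3: Under H0: P(positive) = 0.5, so the number of positives S ~ Bin(10, 0.5).
Step 4: Two-sided exact p-value = sum of Bin(10,0.5) probabilities at or below the observed probability = 0.343750.
Step 5: alpha = 0.1. fail to reject H0.

n_eff = 10, pos = 3, neg = 7, p = 0.343750, fail to reject H0.


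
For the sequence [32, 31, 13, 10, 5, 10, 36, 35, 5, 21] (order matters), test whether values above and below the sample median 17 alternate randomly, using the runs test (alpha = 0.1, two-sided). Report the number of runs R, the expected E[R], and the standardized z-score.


Step 1: Compute median = 17; label A = above, B = below.
Labels in order: AABBBBAABA  (n_A = 5, n_B = 5)
Step 2: Count runs R = 5.
Step 3: Under H0 (random ordering), E[R] = 2*n_A*n_B/(n_A+n_B) + 1 = 2*5*5/10 + 1 = 6.0000.
        Var[R] = 2*n_A*n_B*(2*n_A*n_B - n_A - n_B) / ((n_A+n_B)^2 * (n_A+n_B-1)) = 2000/900 = 2.2222.
        SD[R] = 1.4907.
Step 4: Continuity-corrected z = (R + 0.5 - E[R]) / SD[R] = (5 + 0.5 - 6.0000) / 1.4907 = -0.3354.
Step 5: Two-sided p-value via normal approximation = 2*(1 - Phi(|z|)) = 0.737316.
Step 6: alpha = 0.1. fail to reject H0.

R = 5, z = -0.3354, p = 0.737316, fail to reject H0.


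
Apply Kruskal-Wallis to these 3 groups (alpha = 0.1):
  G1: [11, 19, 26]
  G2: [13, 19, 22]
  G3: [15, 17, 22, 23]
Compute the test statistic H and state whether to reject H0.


Step 1: Combine all N = 10 observations and assign midranks.
sorted (value, group, rank): (11,G1,1), (13,G2,2), (15,G3,3), (17,G3,4), (19,G1,5.5), (19,G2,5.5), (22,G2,7.5), (22,G3,7.5), (23,G3,9), (26,G1,10)
Step 2: Sum ranks within each group.
R_1 = 16.5 (n_1 = 3)
R_2 = 15 (n_2 = 3)
R_3 = 23.5 (n_3 = 4)
Step 3: H = 12/(N(N+1)) * sum(R_i^2/n_i) - 3(N+1)
     = 12/(10*11) * (16.5^2/3 + 15^2/3 + 23.5^2/4) - 3*11
     = 0.109091 * 303.812 - 33
     = 0.143182.
Step 4: Ties present; correction factor C = 1 - 12/(10^3 - 10) = 0.987879. Corrected H = 0.143182 / 0.987879 = 0.144939.
Step 5: Under H0, H ~ chi^2(2); p-value = 0.930094.
Step 6: alpha = 0.1. fail to reject H0.

H = 0.1449, df = 2, p = 0.930094, fail to reject H0.


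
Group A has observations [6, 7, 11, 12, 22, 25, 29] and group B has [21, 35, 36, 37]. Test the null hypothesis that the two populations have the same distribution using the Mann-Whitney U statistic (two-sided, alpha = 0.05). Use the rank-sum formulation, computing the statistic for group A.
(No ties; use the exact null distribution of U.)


Step 1: Combine and sort all 11 observations; assign midranks.
sorted (value, group): (6,X), (7,X), (11,X), (12,X), (21,Y), (22,X), (25,X), (29,X), (35,Y), (36,Y), (37,Y)
ranks: 6->1, 7->2, 11->3, 12->4, 21->5, 22->6, 25->7, 29->8, 35->9, 36->10, 37->11
Step 2: Rank sum for X: R1 = 1 + 2 + 3 + 4 + 6 + 7 + 8 = 31.
Step 3: U_X = R1 - n1(n1+1)/2 = 31 - 7*8/2 = 31 - 28 = 3.
       U_Y = n1*n2 - U_X = 28 - 3 = 25.
Step 4: No ties, so the exact null distribution of U (based on enumerating the C(11,7) = 330 equally likely rank assignments) gives the two-sided p-value.
Step 5: p-value = 0.042424; compare to alpha = 0.05. reject H0.

U_X = 3, p = 0.042424, reject H0 at alpha = 0.05.


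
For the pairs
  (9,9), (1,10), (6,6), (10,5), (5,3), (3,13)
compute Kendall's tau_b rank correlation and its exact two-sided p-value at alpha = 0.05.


Step 1: Enumerate the 15 unordered pairs (i,j) with i<j and classify each by sign(x_j-x_i) * sign(y_j-y_i).
  (1,2):dx=-8,dy=+1->D; (1,3):dx=-3,dy=-3->C; (1,4):dx=+1,dy=-4->D; (1,5):dx=-4,dy=-6->C
  (1,6):dx=-6,dy=+4->D; (2,3):dx=+5,dy=-4->D; (2,4):dx=+9,dy=-5->D; (2,5):dx=+4,dy=-7->D
  (2,6):dx=+2,dy=+3->C; (3,4):dx=+4,dy=-1->D; (3,5):dx=-1,dy=-3->C; (3,6):dx=-3,dy=+7->D
  (4,5):dx=-5,dy=-2->C; (4,6):dx=-7,dy=+8->D; (5,6):dx=-2,dy=+10->D
Step 2: C = 5, D = 10, total pairs = 15.
Step 3: tau = (C - D)/(n(n-1)/2) = (5 - 10)/15 = -0.333333.
Step 4: Exact two-sided p-value (enumerate n! = 720 permutations of y under H0): p = 0.469444.
Step 5: alpha = 0.05. fail to reject H0.

tau_b = -0.3333 (C=5, D=10), p = 0.469444, fail to reject H0.


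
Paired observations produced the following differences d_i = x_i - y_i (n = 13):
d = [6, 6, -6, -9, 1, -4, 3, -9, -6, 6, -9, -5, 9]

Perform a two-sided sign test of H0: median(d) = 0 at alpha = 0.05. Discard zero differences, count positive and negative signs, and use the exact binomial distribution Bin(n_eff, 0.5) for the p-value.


Step 1: Discard zero differences. Original n = 13; n_eff = number of nonzero differences = 13.
Nonzero differences (with sign): +6, +6, -6, -9, +1, -4, +3, -9, -6, +6, -9, -5, +9
Step 2: Count signs: positive = 6, negative = 7.
Step 3: Under H0: P(positive) = 0.5, so the number of positives S ~ Bin(13, 0.5).
Step 4: Two-sided exact p-value = sum of Bin(13,0.5) probabilities at or below the observed probability = 1.000000.
Step 5: alpha = 0.05. fail to reject H0.

n_eff = 13, pos = 6, neg = 7, p = 1.000000, fail to reject H0.


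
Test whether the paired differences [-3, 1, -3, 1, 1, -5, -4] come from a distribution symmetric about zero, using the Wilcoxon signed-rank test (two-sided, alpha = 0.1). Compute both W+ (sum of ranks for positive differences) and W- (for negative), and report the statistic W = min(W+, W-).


Step 1: Drop any zero differences (none here) and take |d_i|.
|d| = [3, 1, 3, 1, 1, 5, 4]
Step 2: Midrank |d_i| (ties get averaged ranks).
ranks: |3|->4.5, |1|->2, |3|->4.5, |1|->2, |1|->2, |5|->7, |4|->6
Step 3: Attach original signs; sum ranks with positive sign and with negative sign.
W+ = 2 + 2 + 2 = 6
W- = 4.5 + 4.5 + 7 + 6 = 22
(Check: W+ + W- = 28 should equal n(n+1)/2 = 28.)
Step 4: Test statistic W = min(W+, W-) = 6.
Step 5: Ties in |d|, so use the tie-corrected normal approximation.
        E[W] = n(n+1)/4 = 7*8/4 = 14.
        Tie groups: |d|=1 (t=3), |d|=3 (t=2); sum(t^3 - t) = 30.
        Var[W] = n(n+1)(2n+1)/24 - sum(t^3-t)/48 = 840/24 - 30/48 = 34.375.
        z = (W - E[W]) / sqrt(Var[W]) = (6 - 14) / 5.8630 = -1.3645.
        Two-sided p = 2*Phi(z) = 0.172415.
Step 6: alpha = 0.1. fail to reject H0.

W+ = 6, W- = 22, W = min = 6, p = 0.172415, fail to reject H0.


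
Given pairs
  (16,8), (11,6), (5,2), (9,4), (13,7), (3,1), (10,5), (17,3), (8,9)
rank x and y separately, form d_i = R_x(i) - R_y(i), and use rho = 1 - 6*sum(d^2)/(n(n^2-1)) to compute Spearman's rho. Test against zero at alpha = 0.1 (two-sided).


Step 1: Rank x and y separately (midranks; no ties here).
rank(x): 16->8, 11->6, 5->2, 9->4, 13->7, 3->1, 10->5, 17->9, 8->3
rank(y): 8->8, 6->6, 2->2, 4->4, 7->7, 1->1, 5->5, 3->3, 9->9
Step 2: d_i = R_x(i) - R_y(i); compute d_i^2.
  (8-8)^2=0, (6-6)^2=0, (2-2)^2=0, (4-4)^2=0, (7-7)^2=0, (1-1)^2=0, (5-5)^2=0, (9-3)^2=36, (3-9)^2=36
sum(d^2) = 72.
Step 3: rho = 1 - 6*72 / (9*(9^2 - 1)) = 1 - 432/720 = 0.400000.
Step 4: Under H0, t = rho * sqrt((n-2)/(1-rho^2)) = 1.1547 ~ t(7).
Step 5: Two-sided p-value from the t-distribution with 7 df = 0.286105.
Step 6: alpha = 0.1. fail to reject H0.

rho = 0.4000, p = 0.286105, fail to reject H0 at alpha = 0.1.


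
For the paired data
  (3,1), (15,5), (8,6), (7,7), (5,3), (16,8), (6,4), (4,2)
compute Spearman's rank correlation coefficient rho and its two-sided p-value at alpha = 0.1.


Step 1: Rank x and y separately (midranks; no ties here).
rank(x): 3->1, 15->7, 8->6, 7->5, 5->3, 16->8, 6->4, 4->2
rank(y): 1->1, 5->5, 6->6, 7->7, 3->3, 8->8, 4->4, 2->2
Step 2: d_i = R_x(i) - R_y(i); compute d_i^2.
  (1-1)^2=0, (7-5)^2=4, (6-6)^2=0, (5-7)^2=4, (3-3)^2=0, (8-8)^2=0, (4-4)^2=0, (2-2)^2=0
sum(d^2) = 8.
Step 3: rho = 1 - 6*8 / (8*(8^2 - 1)) = 1 - 48/504 = 0.904762.
Step 4: Under H0, t = rho * sqrt((n-2)/(1-rho^2)) = 5.2034 ~ t(6).
Step 5: Two-sided p-value from the t-distribution with 6 df = 0.002008.
Step 6: alpha = 0.1. reject H0.

rho = 0.9048, p = 0.002008, reject H0 at alpha = 0.1.


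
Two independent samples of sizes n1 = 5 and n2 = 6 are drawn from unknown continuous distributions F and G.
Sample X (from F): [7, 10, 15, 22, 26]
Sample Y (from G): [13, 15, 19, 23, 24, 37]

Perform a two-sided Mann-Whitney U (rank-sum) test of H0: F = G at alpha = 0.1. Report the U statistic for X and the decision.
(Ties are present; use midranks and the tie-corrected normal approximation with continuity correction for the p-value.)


Step 1: Combine and sort all 11 observations; assign midranks.
sorted (value, group): (7,X), (10,X), (13,Y), (15,X), (15,Y), (19,Y), (22,X), (23,Y), (24,Y), (26,X), (37,Y)
ranks: 7->1, 10->2, 13->3, 15->4.5, 15->4.5, 19->6, 22->7, 23->8, 24->9, 26->10, 37->11
Step 2: Rank sum for X: R1 = 1 + 2 + 4.5 + 7 + 10 = 24.5.
Step 3: U_X = R1 - n1(n1+1)/2 = 24.5 - 5*6/2 = 24.5 - 15 = 9.5.
       U_Y = n1*n2 - U_X = 30 - 9.5 = 20.5.
Step 4: Ties are present, so use the tie-corrected normal approximation (with continuity correction) for the p-value.
Step 5: p-value = 0.360216; compare to alpha = 0.1. fail to reject H0.

U_X = 9.5, p = 0.360216, fail to reject H0 at alpha = 0.1.


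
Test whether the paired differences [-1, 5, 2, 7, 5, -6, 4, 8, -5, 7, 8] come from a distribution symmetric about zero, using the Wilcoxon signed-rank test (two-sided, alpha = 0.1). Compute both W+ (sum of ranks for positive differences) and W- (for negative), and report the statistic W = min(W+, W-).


Step 1: Drop any zero differences (none here) and take |d_i|.
|d| = [1, 5, 2, 7, 5, 6, 4, 8, 5, 7, 8]
Step 2: Midrank |d_i| (ties get averaged ranks).
ranks: |1|->1, |5|->5, |2|->2, |7|->8.5, |5|->5, |6|->7, |4|->3, |8|->10.5, |5|->5, |7|->8.5, |8|->10.5
Step 3: Attach original signs; sum ranks with positive sign and with negative sign.
W+ = 5 + 2 + 8.5 + 5 + 3 + 10.5 + 8.5 + 10.5 = 53
W- = 1 + 7 + 5 = 13
(Check: W+ + W- = 66 should equal n(n+1)/2 = 66.)
Step 4: Test statistic W = min(W+, W-) = 13.
Step 5: Ties in |d|, so use the tie-corrected normal approximation.
        E[W] = n(n+1)/4 = 11*12/4 = 33.
        Tie groups: |d|=5 (t=3), |d|=7 (t=2), |d|=8 (t=2); sum(t^3 - t) = 36.
        Var[W] = n(n+1)(2n+1)/24 - sum(t^3-t)/48 = 3036/24 - 36/48 = 125.75.
        z = (W - E[W]) / sqrt(Var[W]) = (13 - 33) / 11.2138 = -1.7835.
        Two-sided p = 2*Phi(z) = 0.074503.
Step 6: alpha = 0.1. reject H0.

W+ = 53, W- = 13, W = min = 13, p = 0.074503, reject H0.


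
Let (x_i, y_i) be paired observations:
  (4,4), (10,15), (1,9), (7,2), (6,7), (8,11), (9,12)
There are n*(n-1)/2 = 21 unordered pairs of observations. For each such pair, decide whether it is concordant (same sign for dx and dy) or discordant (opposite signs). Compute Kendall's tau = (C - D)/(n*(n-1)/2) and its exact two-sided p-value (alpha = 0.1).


Step 1: Enumerate the 21 unordered pairs (i,j) with i<j and classify each by sign(x_j-x_i) * sign(y_j-y_i).
  (1,2):dx=+6,dy=+11->C; (1,3):dx=-3,dy=+5->D; (1,4):dx=+3,dy=-2->D; (1,5):dx=+2,dy=+3->C
  (1,6):dx=+4,dy=+7->C; (1,7):dx=+5,dy=+8->C; (2,3):dx=-9,dy=-6->C; (2,4):dx=-3,dy=-13->C
  (2,5):dx=-4,dy=-8->C; (2,6):dx=-2,dy=-4->C; (2,7):dx=-1,dy=-3->C; (3,4):dx=+6,dy=-7->D
  (3,5):dx=+5,dy=-2->D; (3,6):dx=+7,dy=+2->C; (3,7):dx=+8,dy=+3->C; (4,5):dx=-1,dy=+5->D
  (4,6):dx=+1,dy=+9->C; (4,7):dx=+2,dy=+10->C; (5,6):dx=+2,dy=+4->C; (5,7):dx=+3,dy=+5->C
  (6,7):dx=+1,dy=+1->C
Step 2: C = 16, D = 5, total pairs = 21.
Step 3: tau = (C - D)/(n(n-1)/2) = (16 - 5)/21 = 0.523810.
Step 4: Exact two-sided p-value (enumerate n! = 5040 permutations of y under H0): p = 0.136111.
Step 5: alpha = 0.1. fail to reject H0.

tau_b = 0.5238 (C=16, D=5), p = 0.136111, fail to reject H0.


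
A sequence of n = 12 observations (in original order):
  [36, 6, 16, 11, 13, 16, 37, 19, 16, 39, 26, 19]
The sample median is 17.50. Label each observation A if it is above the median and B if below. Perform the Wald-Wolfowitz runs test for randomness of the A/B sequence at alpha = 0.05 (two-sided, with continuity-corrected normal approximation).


Step 1: Compute median = 17.50; label A = above, B = below.
Labels in order: ABBBBBAABAAA  (n_A = 6, n_B = 6)
Step 2: Count runs R = 5.
Step 3: Under H0 (random ordering), E[R] = 2*n_A*n_B/(n_A+n_B) + 1 = 2*6*6/12 + 1 = 7.0000.
        Var[R] = 2*n_A*n_B*(2*n_A*n_B - n_A - n_B) / ((n_A+n_B)^2 * (n_A+n_B-1)) = 4320/1584 = 2.7273.
        SD[R] = 1.6514.
Step 4: Continuity-corrected z = (R + 0.5 - E[R]) / SD[R] = (5 + 0.5 - 7.0000) / 1.6514 = -0.9083.
Step 5: Two-sided p-value via normal approximation = 2*(1 - Phi(|z|)) = 0.363722.
Step 6: alpha = 0.05. fail to reject H0.

R = 5, z = -0.9083, p = 0.363722, fail to reject H0.


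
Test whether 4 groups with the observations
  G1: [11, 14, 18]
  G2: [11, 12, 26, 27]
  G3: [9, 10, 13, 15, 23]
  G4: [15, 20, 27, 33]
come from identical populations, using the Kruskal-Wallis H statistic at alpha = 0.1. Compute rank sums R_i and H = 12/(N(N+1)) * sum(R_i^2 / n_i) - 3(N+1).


Step 1: Combine all N = 16 observations and assign midranks.
sorted (value, group, rank): (9,G3,1), (10,G3,2), (11,G1,3.5), (11,G2,3.5), (12,G2,5), (13,G3,6), (14,G1,7), (15,G3,8.5), (15,G4,8.5), (18,G1,10), (20,G4,11), (23,G3,12), (26,G2,13), (27,G2,14.5), (27,G4,14.5), (33,G4,16)
Step 2: Sum ranks within each group.
R_1 = 20.5 (n_1 = 3)
R_2 = 36 (n_2 = 4)
R_3 = 29.5 (n_3 = 5)
R_4 = 50 (n_4 = 4)
Step 3: H = 12/(N(N+1)) * sum(R_i^2/n_i) - 3(N+1)
     = 12/(16*17) * (20.5^2/3 + 36^2/4 + 29.5^2/5 + 50^2/4) - 3*17
     = 0.044118 * 1263.13 - 51
     = 4.726471.
Step 4: Ties present; correction factor C = 1 - 18/(16^3 - 16) = 0.995588. Corrected H = 4.726471 / 0.995588 = 4.747415.
Step 5: Under H0, H ~ chi^2(3); p-value = 0.191255.
Step 6: alpha = 0.1. fail to reject H0.

H = 4.7474, df = 3, p = 0.191255, fail to reject H0.


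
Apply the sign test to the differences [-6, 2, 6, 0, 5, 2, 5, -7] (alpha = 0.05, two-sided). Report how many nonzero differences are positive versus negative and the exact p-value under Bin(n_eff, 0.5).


Step 1: Discard zero differences. Original n = 8; n_eff = number of nonzero differences = 7.
Nonzero differences (with sign): -6, +2, +6, +5, +2, +5, -7
Step 2: Count signs: positive = 5, negative = 2.
Step 3: Under H0: P(positive) = 0.5, so the number of positives S ~ Bin(7, 0.5).
Step 4: Two-sided exact p-value = sum of Bin(7,0.5) probabilities at or below the observed probability = 0.453125.
Step 5: alpha = 0.05. fail to reject H0.

n_eff = 7, pos = 5, neg = 2, p = 0.453125, fail to reject H0.


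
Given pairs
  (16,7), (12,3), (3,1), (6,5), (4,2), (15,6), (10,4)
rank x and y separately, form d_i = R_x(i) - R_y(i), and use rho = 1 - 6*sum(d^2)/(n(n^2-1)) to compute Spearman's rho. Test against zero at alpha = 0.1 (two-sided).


Step 1: Rank x and y separately (midranks; no ties here).
rank(x): 16->7, 12->5, 3->1, 6->3, 4->2, 15->6, 10->4
rank(y): 7->7, 3->3, 1->1, 5->5, 2->2, 6->6, 4->4
Step 2: d_i = R_x(i) - R_y(i); compute d_i^2.
  (7-7)^2=0, (5-3)^2=4, (1-1)^2=0, (3-5)^2=4, (2-2)^2=0, (6-6)^2=0, (4-4)^2=0
sum(d^2) = 8.
Step 3: rho = 1 - 6*8 / (7*(7^2 - 1)) = 1 - 48/336 = 0.857143.
Step 4: Under H0, t = rho * sqrt((n-2)/(1-rho^2)) = 3.7210 ~ t(5).
Step 5: Two-sided p-value from the t-distribution with 5 df = 0.013697.
Step 6: alpha = 0.1. reject H0.

rho = 0.8571, p = 0.013697, reject H0 at alpha = 0.1.


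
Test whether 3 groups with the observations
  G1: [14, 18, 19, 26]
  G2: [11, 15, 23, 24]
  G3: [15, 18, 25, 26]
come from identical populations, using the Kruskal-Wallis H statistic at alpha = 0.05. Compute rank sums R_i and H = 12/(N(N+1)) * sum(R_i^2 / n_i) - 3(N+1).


Step 1: Combine all N = 12 observations and assign midranks.
sorted (value, group, rank): (11,G2,1), (14,G1,2), (15,G2,3.5), (15,G3,3.5), (18,G1,5.5), (18,G3,5.5), (19,G1,7), (23,G2,8), (24,G2,9), (25,G3,10), (26,G1,11.5), (26,G3,11.5)
Step 2: Sum ranks within each group.
R_1 = 26 (n_1 = 4)
R_2 = 21.5 (n_2 = 4)
R_3 = 30.5 (n_3 = 4)
Step 3: H = 12/(N(N+1)) * sum(R_i^2/n_i) - 3(N+1)
     = 12/(12*13) * (26^2/4 + 21.5^2/4 + 30.5^2/4) - 3*13
     = 0.076923 * 517.125 - 39
     = 0.778846.
Step 4: Ties present; correction factor C = 1 - 18/(12^3 - 12) = 0.989510. Corrected H = 0.778846 / 0.989510 = 0.787102.
Step 5: Under H0, H ~ chi^2(2); p-value = 0.674657.
Step 6: alpha = 0.05. fail to reject H0.

H = 0.7871, df = 2, p = 0.674657, fail to reject H0.


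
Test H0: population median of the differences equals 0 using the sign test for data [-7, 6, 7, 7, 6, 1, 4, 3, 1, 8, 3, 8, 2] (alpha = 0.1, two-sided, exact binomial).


Step 1: Discard zero differences. Original n = 13; n_eff = number of nonzero differences = 13.
Nonzero differences (with sign): -7, +6, +7, +7, +6, +1, +4, +3, +1, +8, +3, +8, +2
Step 2: Count signs: positive = 12, negative = 1.
Step 3: Under H0: P(positive) = 0.5, so the number of positives S ~ Bin(13, 0.5).
Step 4: Two-sided exact p-value = sum of Bin(13,0.5) probabilities at or below the observed probability = 0.003418.
Step 5: alpha = 0.1. reject H0.

n_eff = 13, pos = 12, neg = 1, p = 0.003418, reject H0.


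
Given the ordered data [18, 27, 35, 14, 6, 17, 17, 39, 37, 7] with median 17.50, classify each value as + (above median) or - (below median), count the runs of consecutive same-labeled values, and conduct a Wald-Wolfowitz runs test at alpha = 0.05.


Step 1: Compute median = 17.50; label A = above, B = below.
Labels in order: AAABBBBAAB  (n_A = 5, n_B = 5)
Step 2: Count runs R = 4.
Step 3: Under H0 (random ordering), E[R] = 2*n_A*n_B/(n_A+n_B) + 1 = 2*5*5/10 + 1 = 6.0000.
        Var[R] = 2*n_A*n_B*(2*n_A*n_B - n_A - n_B) / ((n_A+n_B)^2 * (n_A+n_B-1)) = 2000/900 = 2.2222.
        SD[R] = 1.4907.
Step 4: Continuity-corrected z = (R + 0.5 - E[R]) / SD[R] = (4 + 0.5 - 6.0000) / 1.4907 = -1.0062.
Step 5: Two-sided p-value via normal approximation = 2*(1 - Phi(|z|)) = 0.314305.
Step 6: alpha = 0.05. fail to reject H0.

R = 4, z = -1.0062, p = 0.314305, fail to reject H0.


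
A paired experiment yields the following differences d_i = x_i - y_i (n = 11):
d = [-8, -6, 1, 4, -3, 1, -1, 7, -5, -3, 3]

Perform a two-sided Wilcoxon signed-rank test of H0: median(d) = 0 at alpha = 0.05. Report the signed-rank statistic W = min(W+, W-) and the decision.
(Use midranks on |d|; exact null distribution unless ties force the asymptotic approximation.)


Step 1: Drop any zero differences (none here) and take |d_i|.
|d| = [8, 6, 1, 4, 3, 1, 1, 7, 5, 3, 3]
Step 2: Midrank |d_i| (ties get averaged ranks).
ranks: |8|->11, |6|->9, |1|->2, |4|->7, |3|->5, |1|->2, |1|->2, |7|->10, |5|->8, |3|->5, |3|->5
Step 3: Attach original signs; sum ranks with positive sign and with negative sign.
W+ = 2 + 7 + 2 + 10 + 5 = 26
W- = 11 + 9 + 5 + 2 + 8 + 5 = 40
(Check: W+ + W- = 66 should equal n(n+1)/2 = 66.)
Step 4: Test statistic W = min(W+, W-) = 26.
Step 5: Ties in |d|, so use the tie-corrected normal approximation.
        E[W] = n(n+1)/4 = 11*12/4 = 33.
        Tie groups: |d|=1 (t=3), |d|=3 (t=3); sum(t^3 - t) = 48.
        Var[W] = n(n+1)(2n+1)/24 - sum(t^3-t)/48 = 3036/24 - 48/48 = 125.5.
        z = (W - E[W]) / sqrt(Var[W]) = (26 - 33) / 11.2027 = -0.6249.
        Two-sided p = 2*Phi(z) = 0.532069.
Step 6: alpha = 0.05. fail to reject H0.

W+ = 26, W- = 40, W = min = 26, p = 0.532069, fail to reject H0.


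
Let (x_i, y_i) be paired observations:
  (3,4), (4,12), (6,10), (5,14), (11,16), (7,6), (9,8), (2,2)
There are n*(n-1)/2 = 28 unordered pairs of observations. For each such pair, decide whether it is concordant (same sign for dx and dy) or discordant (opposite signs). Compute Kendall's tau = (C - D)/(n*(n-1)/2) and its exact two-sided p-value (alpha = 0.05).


Step 1: Enumerate the 28 unordered pairs (i,j) with i<j and classify each by sign(x_j-x_i) * sign(y_j-y_i).
  (1,2):dx=+1,dy=+8->C; (1,3):dx=+3,dy=+6->C; (1,4):dx=+2,dy=+10->C; (1,5):dx=+8,dy=+12->C
  (1,6):dx=+4,dy=+2->C; (1,7):dx=+6,dy=+4->C; (1,8):dx=-1,dy=-2->C; (2,3):dx=+2,dy=-2->D
  (2,4):dx=+1,dy=+2->C; (2,5):dx=+7,dy=+4->C; (2,6):dx=+3,dy=-6->D; (2,7):dx=+5,dy=-4->D
  (2,8):dx=-2,dy=-10->C; (3,4):dx=-1,dy=+4->D; (3,5):dx=+5,dy=+6->C; (3,6):dx=+1,dy=-4->D
  (3,7):dx=+3,dy=-2->D; (3,8):dx=-4,dy=-8->C; (4,5):dx=+6,dy=+2->C; (4,6):dx=+2,dy=-8->D
  (4,7):dx=+4,dy=-6->D; (4,8):dx=-3,dy=-12->C; (5,6):dx=-4,dy=-10->C; (5,7):dx=-2,dy=-8->C
  (5,8):dx=-9,dy=-14->C; (6,7):dx=+2,dy=+2->C; (6,8):dx=-5,dy=-4->C; (7,8):dx=-7,dy=-6->C
Step 2: C = 20, D = 8, total pairs = 28.
Step 3: tau = (C - D)/(n(n-1)/2) = (20 - 8)/28 = 0.428571.
Step 4: Exact two-sided p-value (enumerate n! = 40320 permutations of y under H0): p = 0.178869.
Step 5: alpha = 0.05. fail to reject H0.

tau_b = 0.4286 (C=20, D=8), p = 0.178869, fail to reject H0.


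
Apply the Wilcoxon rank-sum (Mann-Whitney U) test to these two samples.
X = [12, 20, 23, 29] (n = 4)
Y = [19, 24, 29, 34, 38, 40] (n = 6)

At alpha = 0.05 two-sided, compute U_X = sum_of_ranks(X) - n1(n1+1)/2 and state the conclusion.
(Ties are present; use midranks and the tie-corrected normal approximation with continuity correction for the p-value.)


Step 1: Combine and sort all 10 observations; assign midranks.
sorted (value, group): (12,X), (19,Y), (20,X), (23,X), (24,Y), (29,X), (29,Y), (34,Y), (38,Y), (40,Y)
ranks: 12->1, 19->2, 20->3, 23->4, 24->5, 29->6.5, 29->6.5, 34->8, 38->9, 40->10
Step 2: Rank sum for X: R1 = 1 + 3 + 4 + 6.5 = 14.5.
Step 3: U_X = R1 - n1(n1+1)/2 = 14.5 - 4*5/2 = 14.5 - 10 = 4.5.
       U_Y = n1*n2 - U_X = 24 - 4.5 = 19.5.
Step 4: Ties are present, so use the tie-corrected normal approximation (with continuity correction) for the p-value.
Step 5: p-value = 0.134407; compare to alpha = 0.05. fail to reject H0.

U_X = 4.5, p = 0.134407, fail to reject H0 at alpha = 0.05.


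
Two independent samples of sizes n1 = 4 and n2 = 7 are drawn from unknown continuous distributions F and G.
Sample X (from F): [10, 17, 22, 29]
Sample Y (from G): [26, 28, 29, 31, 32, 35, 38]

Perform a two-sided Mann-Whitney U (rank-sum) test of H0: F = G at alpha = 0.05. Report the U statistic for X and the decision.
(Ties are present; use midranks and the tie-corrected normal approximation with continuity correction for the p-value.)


Step 1: Combine and sort all 11 observations; assign midranks.
sorted (value, group): (10,X), (17,X), (22,X), (26,Y), (28,Y), (29,X), (29,Y), (31,Y), (32,Y), (35,Y), (38,Y)
ranks: 10->1, 17->2, 22->3, 26->4, 28->5, 29->6.5, 29->6.5, 31->8, 32->9, 35->10, 38->11
Step 2: Rank sum for X: R1 = 1 + 2 + 3 + 6.5 = 12.5.
Step 3: U_X = R1 - n1(n1+1)/2 = 12.5 - 4*5/2 = 12.5 - 10 = 2.5.
       U_Y = n1*n2 - U_X = 28 - 2.5 = 25.5.
Step 4: Ties are present, so use the tie-corrected normal approximation (with continuity correction) for the p-value.
Step 5: p-value = 0.037202; compare to alpha = 0.05. reject H0.

U_X = 2.5, p = 0.037202, reject H0 at alpha = 0.05.


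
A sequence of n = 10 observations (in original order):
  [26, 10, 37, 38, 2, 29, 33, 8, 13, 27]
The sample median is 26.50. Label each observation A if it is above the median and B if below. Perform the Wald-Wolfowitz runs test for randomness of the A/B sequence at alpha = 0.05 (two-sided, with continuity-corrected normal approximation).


Step 1: Compute median = 26.50; label A = above, B = below.
Labels in order: BBAABAABBA  (n_A = 5, n_B = 5)
Step 2: Count runs R = 6.
Step 3: Under H0 (random ordering), E[R] = 2*n_A*n_B/(n_A+n_B) + 1 = 2*5*5/10 + 1 = 6.0000.
        Var[R] = 2*n_A*n_B*(2*n_A*n_B - n_A - n_B) / ((n_A+n_B)^2 * (n_A+n_B-1)) = 2000/900 = 2.2222.
        SD[R] = 1.4907.
Step 4: R = E[R], so z = 0 with no continuity correction.
Step 5: Two-sided p-value via normal approximation = 2*(1 - Phi(|z|)) = 1.000000.
Step 6: alpha = 0.05. fail to reject H0.

R = 6, z = 0.0000, p = 1.000000, fail to reject H0.


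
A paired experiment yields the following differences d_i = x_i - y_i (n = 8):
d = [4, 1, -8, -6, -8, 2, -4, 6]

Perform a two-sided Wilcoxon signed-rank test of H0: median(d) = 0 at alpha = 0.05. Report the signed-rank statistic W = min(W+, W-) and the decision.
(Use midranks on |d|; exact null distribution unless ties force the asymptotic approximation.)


Step 1: Drop any zero differences (none here) and take |d_i|.
|d| = [4, 1, 8, 6, 8, 2, 4, 6]
Step 2: Midrank |d_i| (ties get averaged ranks).
ranks: |4|->3.5, |1|->1, |8|->7.5, |6|->5.5, |8|->7.5, |2|->2, |4|->3.5, |6|->5.5
Step 3: Attach original signs; sum ranks with positive sign and with negative sign.
W+ = 3.5 + 1 + 2 + 5.5 = 12
W- = 7.5 + 5.5 + 7.5 + 3.5 = 24
(Check: W+ + W- = 36 should equal n(n+1)/2 = 36.)
Step 4: Test statistic W = min(W+, W-) = 12.
Step 5: Ties in |d|, so use the tie-corrected normal approximation.
        E[W] = n(n+1)/4 = 8*9/4 = 18.
        Tie groups: |d|=4 (t=2), |d|=6 (t=2), |d|=8 (t=2); sum(t^3 - t) = 18.
        Var[W] = n(n+1)(2n+1)/24 - sum(t^3-t)/48 = 1224/24 - 18/48 = 50.625.
        z = (W - E[W]) / sqrt(Var[W]) = (12 - 18) / 7.1151 = -0.8433.
        Two-sided p = 2*Phi(z) = 0.399075.
Step 6: alpha = 0.05. fail to reject H0.

W+ = 12, W- = 24, W = min = 12, p = 0.399075, fail to reject H0.


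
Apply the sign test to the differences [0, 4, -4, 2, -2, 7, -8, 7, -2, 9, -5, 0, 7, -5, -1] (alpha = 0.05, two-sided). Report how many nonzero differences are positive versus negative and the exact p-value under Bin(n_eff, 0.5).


Step 1: Discard zero differences. Original n = 15; n_eff = number of nonzero differences = 13.
Nonzero differences (with sign): +4, -4, +2, -2, +7, -8, +7, -2, +9, -5, +7, -5, -1
Step 2: Count signs: positive = 6, negative = 7.
Step 3: Under H0: P(positive) = 0.5, so the number of positives S ~ Bin(13, 0.5).
Step 4: Two-sided exact p-value = sum of Bin(13,0.5) probabilities at or below the observed probability = 1.000000.
Step 5: alpha = 0.05. fail to reject H0.

n_eff = 13, pos = 6, neg = 7, p = 1.000000, fail to reject H0.


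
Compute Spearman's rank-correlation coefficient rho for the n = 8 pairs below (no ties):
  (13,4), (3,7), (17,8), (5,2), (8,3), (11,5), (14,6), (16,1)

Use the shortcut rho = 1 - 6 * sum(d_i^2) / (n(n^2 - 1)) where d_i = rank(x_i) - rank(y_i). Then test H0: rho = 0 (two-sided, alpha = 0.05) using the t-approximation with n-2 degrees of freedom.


Step 1: Rank x and y separately (midranks; no ties here).
rank(x): 13->5, 3->1, 17->8, 5->2, 8->3, 11->4, 14->6, 16->7
rank(y): 4->4, 7->7, 8->8, 2->2, 3->3, 5->5, 6->6, 1->1
Step 2: d_i = R_x(i) - R_y(i); compute d_i^2.
  (5-4)^2=1, (1-7)^2=36, (8-8)^2=0, (2-2)^2=0, (3-3)^2=0, (4-5)^2=1, (6-6)^2=0, (7-1)^2=36
sum(d^2) = 74.
Step 3: rho = 1 - 6*74 / (8*(8^2 - 1)) = 1 - 444/504 = 0.119048.
Step 4: Under H0, t = rho * sqrt((n-2)/(1-rho^2)) = 0.2937 ~ t(6).
Step 5: Two-sided p-value from the t-distribution with 6 df = 0.778886.
Step 6: alpha = 0.05. fail to reject H0.

rho = 0.1190, p = 0.778886, fail to reject H0 at alpha = 0.05.


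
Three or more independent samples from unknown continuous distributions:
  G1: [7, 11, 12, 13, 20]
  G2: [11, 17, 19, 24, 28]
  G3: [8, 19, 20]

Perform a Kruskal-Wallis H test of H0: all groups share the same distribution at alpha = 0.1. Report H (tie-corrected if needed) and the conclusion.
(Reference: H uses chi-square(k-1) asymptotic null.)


Step 1: Combine all N = 13 observations and assign midranks.
sorted (value, group, rank): (7,G1,1), (8,G3,2), (11,G1,3.5), (11,G2,3.5), (12,G1,5), (13,G1,6), (17,G2,7), (19,G2,8.5), (19,G3,8.5), (20,G1,10.5), (20,G3,10.5), (24,G2,12), (28,G2,13)
Step 2: Sum ranks within each group.
R_1 = 26 (n_1 = 5)
R_2 = 44 (n_2 = 5)
R_3 = 21 (n_3 = 3)
Step 3: H = 12/(N(N+1)) * sum(R_i^2/n_i) - 3(N+1)
     = 12/(13*14) * (26^2/5 + 44^2/5 + 21^2/3) - 3*14
     = 0.065934 * 669.4 - 42
     = 2.136264.
Step 4: Ties present; correction factor C = 1 - 18/(13^3 - 13) = 0.991758. Corrected H = 2.136264 / 0.991758 = 2.154017.
Step 5: Under H0, H ~ chi^2(2); p-value = 0.340613.
Step 6: alpha = 0.1. fail to reject H0.

H = 2.1540, df = 2, p = 0.340613, fail to reject H0.


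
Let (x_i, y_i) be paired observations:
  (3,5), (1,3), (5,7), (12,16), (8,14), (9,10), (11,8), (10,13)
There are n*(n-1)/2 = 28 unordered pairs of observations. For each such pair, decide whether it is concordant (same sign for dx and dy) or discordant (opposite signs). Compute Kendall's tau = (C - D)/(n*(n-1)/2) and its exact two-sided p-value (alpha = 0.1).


Step 1: Enumerate the 28 unordered pairs (i,j) with i<j and classify each by sign(x_j-x_i) * sign(y_j-y_i).
  (1,2):dx=-2,dy=-2->C; (1,3):dx=+2,dy=+2->C; (1,4):dx=+9,dy=+11->C; (1,5):dx=+5,dy=+9->C
  (1,6):dx=+6,dy=+5->C; (1,7):dx=+8,dy=+3->C; (1,8):dx=+7,dy=+8->C; (2,3):dx=+4,dy=+4->C
  (2,4):dx=+11,dy=+13->C; (2,5):dx=+7,dy=+11->C; (2,6):dx=+8,dy=+7->C; (2,7):dx=+10,dy=+5->C
  (2,8):dx=+9,dy=+10->C; (3,4):dx=+7,dy=+9->C; (3,5):dx=+3,dy=+7->C; (3,6):dx=+4,dy=+3->C
  (3,7):dx=+6,dy=+1->C; (3,8):dx=+5,dy=+6->C; (4,5):dx=-4,dy=-2->C; (4,6):dx=-3,dy=-6->C
  (4,7):dx=-1,dy=-8->C; (4,8):dx=-2,dy=-3->C; (5,6):dx=+1,dy=-4->D; (5,7):dx=+3,dy=-6->D
  (5,8):dx=+2,dy=-1->D; (6,7):dx=+2,dy=-2->D; (6,8):dx=+1,dy=+3->C; (7,8):dx=-1,dy=+5->D
Step 2: C = 23, D = 5, total pairs = 28.
Step 3: tau = (C - D)/(n(n-1)/2) = (23 - 5)/28 = 0.642857.
Step 4: Exact two-sided p-value (enumerate n! = 40320 permutations of y under H0): p = 0.031151.
Step 5: alpha = 0.1. reject H0.

tau_b = 0.6429 (C=23, D=5), p = 0.031151, reject H0.


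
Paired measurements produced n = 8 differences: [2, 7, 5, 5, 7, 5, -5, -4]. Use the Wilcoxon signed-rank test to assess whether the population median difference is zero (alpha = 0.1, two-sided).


Step 1: Drop any zero differences (none here) and take |d_i|.
|d| = [2, 7, 5, 5, 7, 5, 5, 4]
Step 2: Midrank |d_i| (ties get averaged ranks).
ranks: |2|->1, |7|->7.5, |5|->4.5, |5|->4.5, |7|->7.5, |5|->4.5, |5|->4.5, |4|->2
Step 3: Attach original signs; sum ranks with positive sign and with negative sign.
W+ = 1 + 7.5 + 4.5 + 4.5 + 7.5 + 4.5 = 29.5
W- = 4.5 + 2 = 6.5
(Check: W+ + W- = 36 should equal n(n+1)/2 = 36.)
Step 4: Test statistic W = min(W+, W-) = 6.5.
Step 5: Ties in |d|, so use the tie-corrected normal approximation.
        E[W] = n(n+1)/4 = 8*9/4 = 18.
        Tie groups: |d|=5 (t=4), |d|=7 (t=2); sum(t^3 - t) = 66.
        Var[W] = n(n+1)(2n+1)/24 - sum(t^3-t)/48 = 1224/24 - 66/48 = 49.625.
        z = (W - E[W]) / sqrt(Var[W]) = (6.5 - 18) / 7.0445 = -1.6325.
        Two-sided p = 2*Phi(z) = 0.102579.
Step 6: alpha = 0.1. fail to reject H0.

W+ = 29.5, W- = 6.5, W = min = 6.5, p = 0.102579, fail to reject H0.


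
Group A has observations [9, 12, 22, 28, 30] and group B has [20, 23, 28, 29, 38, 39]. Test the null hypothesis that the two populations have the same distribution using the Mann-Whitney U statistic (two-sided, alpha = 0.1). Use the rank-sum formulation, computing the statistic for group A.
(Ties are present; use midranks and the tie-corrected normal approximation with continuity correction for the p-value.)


Step 1: Combine and sort all 11 observations; assign midranks.
sorted (value, group): (9,X), (12,X), (20,Y), (22,X), (23,Y), (28,X), (28,Y), (29,Y), (30,X), (38,Y), (39,Y)
ranks: 9->1, 12->2, 20->3, 22->4, 23->5, 28->6.5, 28->6.5, 29->8, 30->9, 38->10, 39->11
Step 2: Rank sum for X: R1 = 1 + 2 + 4 + 6.5 + 9 = 22.5.
Step 3: U_X = R1 - n1(n1+1)/2 = 22.5 - 5*6/2 = 22.5 - 15 = 7.5.
       U_Y = n1*n2 - U_X = 30 - 7.5 = 22.5.
Step 4: Ties are present, so use the tie-corrected normal approximation (with continuity correction) for the p-value.
Step 5: p-value = 0.200217; compare to alpha = 0.1. fail to reject H0.

U_X = 7.5, p = 0.200217, fail to reject H0 at alpha = 0.1.


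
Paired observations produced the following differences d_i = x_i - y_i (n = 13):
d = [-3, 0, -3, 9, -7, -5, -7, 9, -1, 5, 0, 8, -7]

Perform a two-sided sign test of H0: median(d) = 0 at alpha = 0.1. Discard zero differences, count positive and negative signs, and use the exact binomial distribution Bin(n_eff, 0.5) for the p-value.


Step 1: Discard zero differences. Original n = 13; n_eff = number of nonzero differences = 11.
Nonzero differences (with sign): -3, -3, +9, -7, -5, -7, +9, -1, +5, +8, -7
Step 2: Count signs: positive = 4, negative = 7.
Step 3: Under H0: P(positive) = 0.5, so the number of positives S ~ Bin(11, 0.5).
Step 4: Two-sided exact p-value = sum of Bin(11,0.5) probabilities at or below the observed probability = 0.548828.
Step 5: alpha = 0.1. fail to reject H0.

n_eff = 11, pos = 4, neg = 7, p = 0.548828, fail to reject H0.


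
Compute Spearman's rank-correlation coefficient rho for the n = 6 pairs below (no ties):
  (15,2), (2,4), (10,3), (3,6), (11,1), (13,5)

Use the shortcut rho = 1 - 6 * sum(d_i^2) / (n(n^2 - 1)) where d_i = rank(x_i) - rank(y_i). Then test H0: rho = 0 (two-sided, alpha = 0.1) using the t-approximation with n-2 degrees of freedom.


Step 1: Rank x and y separately (midranks; no ties here).
rank(x): 15->6, 2->1, 10->3, 3->2, 11->4, 13->5
rank(y): 2->2, 4->4, 3->3, 6->6, 1->1, 5->5
Step 2: d_i = R_x(i) - R_y(i); compute d_i^2.
  (6-2)^2=16, (1-4)^2=9, (3-3)^2=0, (2-6)^2=16, (4-1)^2=9, (5-5)^2=0
sum(d^2) = 50.
Step 3: rho = 1 - 6*50 / (6*(6^2 - 1)) = 1 - 300/210 = -0.428571.
Step 4: Under H0, t = rho * sqrt((n-2)/(1-rho^2)) = -0.9487 ~ t(4).
Step 5: Two-sided p-value from the t-distribution with 4 df = 0.396501.
Step 6: alpha = 0.1. fail to reject H0.

rho = -0.4286, p = 0.396501, fail to reject H0 at alpha = 0.1.


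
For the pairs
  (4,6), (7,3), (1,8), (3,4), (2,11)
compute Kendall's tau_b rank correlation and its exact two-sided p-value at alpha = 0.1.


Step 1: Enumerate the 10 unordered pairs (i,j) with i<j and classify each by sign(x_j-x_i) * sign(y_j-y_i).
  (1,2):dx=+3,dy=-3->D; (1,3):dx=-3,dy=+2->D; (1,4):dx=-1,dy=-2->C; (1,5):dx=-2,dy=+5->D
  (2,3):dx=-6,dy=+5->D; (2,4):dx=-4,dy=+1->D; (2,5):dx=-5,dy=+8->D; (3,4):dx=+2,dy=-4->D
  (3,5):dx=+1,dy=+3->C; (4,5):dx=-1,dy=+7->D
Step 2: C = 2, D = 8, total pairs = 10.
Step 3: tau = (C - D)/(n(n-1)/2) = (2 - 8)/10 = -0.600000.
Step 4: Exact two-sided p-value (enumerate n! = 120 permutations of y under H0): p = 0.233333.
Step 5: alpha = 0.1. fail to reject H0.

tau_b = -0.6000 (C=2, D=8), p = 0.233333, fail to reject H0.


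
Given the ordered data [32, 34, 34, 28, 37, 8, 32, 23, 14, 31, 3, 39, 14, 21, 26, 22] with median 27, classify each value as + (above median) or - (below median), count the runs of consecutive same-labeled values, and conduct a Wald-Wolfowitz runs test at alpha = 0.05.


Step 1: Compute median = 27; label A = above, B = below.
Labels in order: AAAAABABBABABBBB  (n_A = 8, n_B = 8)
Step 2: Count runs R = 8.
Step 3: Under H0 (random ordering), E[R] = 2*n_A*n_B/(n_A+n_B) + 1 = 2*8*8/16 + 1 = 9.0000.
        Var[R] = 2*n_A*n_B*(2*n_A*n_B - n_A - n_B) / ((n_A+n_B)^2 * (n_A+n_B-1)) = 14336/3840 = 3.7333.
        SD[R] = 1.9322.
Step 4: Continuity-corrected z = (R + 0.5 - E[R]) / SD[R] = (8 + 0.5 - 9.0000) / 1.9322 = -0.2588.
Step 5: Two-sided p-value via normal approximation = 2*(1 - Phi(|z|)) = 0.795809.
Step 6: alpha = 0.05. fail to reject H0.

R = 8, z = -0.2588, p = 0.795809, fail to reject H0.


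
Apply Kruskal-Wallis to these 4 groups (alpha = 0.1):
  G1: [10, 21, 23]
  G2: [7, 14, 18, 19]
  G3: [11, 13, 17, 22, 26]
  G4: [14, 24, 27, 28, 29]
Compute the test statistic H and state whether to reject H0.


Step 1: Combine all N = 17 observations and assign midranks.
sorted (value, group, rank): (7,G2,1), (10,G1,2), (11,G3,3), (13,G3,4), (14,G2,5.5), (14,G4,5.5), (17,G3,7), (18,G2,8), (19,G2,9), (21,G1,10), (22,G3,11), (23,G1,12), (24,G4,13), (26,G3,14), (27,G4,15), (28,G4,16), (29,G4,17)
Step 2: Sum ranks within each group.
R_1 = 24 (n_1 = 3)
R_2 = 23.5 (n_2 = 4)
R_3 = 39 (n_3 = 5)
R_4 = 66.5 (n_4 = 5)
Step 3: H = 12/(N(N+1)) * sum(R_i^2/n_i) - 3(N+1)
     = 12/(17*18) * (24^2/3 + 23.5^2/4 + 39^2/5 + 66.5^2/5) - 3*18
     = 0.039216 * 1518.71 - 54
     = 5.557353.
Step 4: Ties present; correction factor C = 1 - 6/(17^3 - 17) = 0.998775. Corrected H = 5.557353 / 0.998775 = 5.564172.
Step 5: Under H0, H ~ chi^2(3); p-value = 0.134850.
Step 6: alpha = 0.1. fail to reject H0.

H = 5.5642, df = 3, p = 0.134850, fail to reject H0.


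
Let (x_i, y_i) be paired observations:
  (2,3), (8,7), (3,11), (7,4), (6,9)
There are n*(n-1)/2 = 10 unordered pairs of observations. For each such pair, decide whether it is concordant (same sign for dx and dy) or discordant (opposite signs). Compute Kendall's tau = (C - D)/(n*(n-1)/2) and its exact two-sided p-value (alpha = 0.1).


Step 1: Enumerate the 10 unordered pairs (i,j) with i<j and classify each by sign(x_j-x_i) * sign(y_j-y_i).
  (1,2):dx=+6,dy=+4->C; (1,3):dx=+1,dy=+8->C; (1,4):dx=+5,dy=+1->C; (1,5):dx=+4,dy=+6->C
  (2,3):dx=-5,dy=+4->D; (2,4):dx=-1,dy=-3->C; (2,5):dx=-2,dy=+2->D; (3,4):dx=+4,dy=-7->D
  (3,5):dx=+3,dy=-2->D; (4,5):dx=-1,dy=+5->D
Step 2: C = 5, D = 5, total pairs = 10.
Step 3: tau = (C - D)/(n(n-1)/2) = (5 - 5)/10 = 0.000000.
Step 4: Exact two-sided p-value (enumerate n! = 120 permutations of y under H0): p = 1.000000.
Step 5: alpha = 0.1. fail to reject H0.

tau_b = 0.0000 (C=5, D=5), p = 1.000000, fail to reject H0.
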